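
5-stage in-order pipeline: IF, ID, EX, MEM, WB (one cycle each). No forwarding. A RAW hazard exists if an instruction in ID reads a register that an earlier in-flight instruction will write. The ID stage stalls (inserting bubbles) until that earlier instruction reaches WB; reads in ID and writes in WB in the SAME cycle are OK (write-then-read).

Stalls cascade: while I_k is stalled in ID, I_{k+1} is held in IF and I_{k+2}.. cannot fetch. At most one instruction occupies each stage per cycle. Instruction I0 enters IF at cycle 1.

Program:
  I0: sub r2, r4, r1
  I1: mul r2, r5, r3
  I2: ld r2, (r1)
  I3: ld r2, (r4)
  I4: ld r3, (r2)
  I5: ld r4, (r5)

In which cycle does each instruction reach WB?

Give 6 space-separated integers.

Answer: 5 6 7 8 11 12

Derivation:
I0 sub r2 <- r4,r1: IF@1 ID@2 stall=0 (-) EX@3 MEM@4 WB@5
I1 mul r2 <- r5,r3: IF@2 ID@3 stall=0 (-) EX@4 MEM@5 WB@6
I2 ld r2 <- r1: IF@3 ID@4 stall=0 (-) EX@5 MEM@6 WB@7
I3 ld r2 <- r4: IF@4 ID@5 stall=0 (-) EX@6 MEM@7 WB@8
I4 ld r3 <- r2: IF@5 ID@6 stall=2 (RAW on I3.r2 (WB@8)) EX@9 MEM@10 WB@11
I5 ld r4 <- r5: IF@6 ID@9 stall=0 (-) EX@10 MEM@11 WB@12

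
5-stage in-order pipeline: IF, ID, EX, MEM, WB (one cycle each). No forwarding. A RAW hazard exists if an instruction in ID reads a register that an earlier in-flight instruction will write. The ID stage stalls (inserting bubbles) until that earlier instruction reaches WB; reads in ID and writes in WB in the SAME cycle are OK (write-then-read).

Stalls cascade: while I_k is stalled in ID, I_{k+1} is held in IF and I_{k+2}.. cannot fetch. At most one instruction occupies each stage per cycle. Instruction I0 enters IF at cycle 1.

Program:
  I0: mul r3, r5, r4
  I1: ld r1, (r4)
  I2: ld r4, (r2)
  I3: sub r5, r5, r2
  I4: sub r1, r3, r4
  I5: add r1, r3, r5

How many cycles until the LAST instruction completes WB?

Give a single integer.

I0 mul r3 <- r5,r4: IF@1 ID@2 stall=0 (-) EX@3 MEM@4 WB@5
I1 ld r1 <- r4: IF@2 ID@3 stall=0 (-) EX@4 MEM@5 WB@6
I2 ld r4 <- r2: IF@3 ID@4 stall=0 (-) EX@5 MEM@6 WB@7
I3 sub r5 <- r5,r2: IF@4 ID@5 stall=0 (-) EX@6 MEM@7 WB@8
I4 sub r1 <- r3,r4: IF@5 ID@6 stall=1 (RAW on I2.r4 (WB@7)) EX@8 MEM@9 WB@10
I5 add r1 <- r3,r5: IF@6 ID@8 stall=0 (-) EX@9 MEM@10 WB@11

Answer: 11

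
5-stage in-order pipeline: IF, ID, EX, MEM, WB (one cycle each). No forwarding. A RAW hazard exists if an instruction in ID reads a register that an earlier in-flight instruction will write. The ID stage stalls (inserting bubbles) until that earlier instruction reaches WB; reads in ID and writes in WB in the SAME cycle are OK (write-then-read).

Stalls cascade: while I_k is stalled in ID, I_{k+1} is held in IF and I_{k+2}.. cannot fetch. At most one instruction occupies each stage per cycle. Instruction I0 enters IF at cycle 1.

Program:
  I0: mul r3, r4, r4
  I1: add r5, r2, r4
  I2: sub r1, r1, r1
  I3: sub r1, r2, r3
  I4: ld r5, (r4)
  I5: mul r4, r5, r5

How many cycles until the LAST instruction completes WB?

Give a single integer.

I0 mul r3 <- r4,r4: IF@1 ID@2 stall=0 (-) EX@3 MEM@4 WB@5
I1 add r5 <- r2,r4: IF@2 ID@3 stall=0 (-) EX@4 MEM@5 WB@6
I2 sub r1 <- r1,r1: IF@3 ID@4 stall=0 (-) EX@5 MEM@6 WB@7
I3 sub r1 <- r2,r3: IF@4 ID@5 stall=0 (-) EX@6 MEM@7 WB@8
I4 ld r5 <- r4: IF@5 ID@6 stall=0 (-) EX@7 MEM@8 WB@9
I5 mul r4 <- r5,r5: IF@6 ID@7 stall=2 (RAW on I4.r5 (WB@9)) EX@10 MEM@11 WB@12

Answer: 12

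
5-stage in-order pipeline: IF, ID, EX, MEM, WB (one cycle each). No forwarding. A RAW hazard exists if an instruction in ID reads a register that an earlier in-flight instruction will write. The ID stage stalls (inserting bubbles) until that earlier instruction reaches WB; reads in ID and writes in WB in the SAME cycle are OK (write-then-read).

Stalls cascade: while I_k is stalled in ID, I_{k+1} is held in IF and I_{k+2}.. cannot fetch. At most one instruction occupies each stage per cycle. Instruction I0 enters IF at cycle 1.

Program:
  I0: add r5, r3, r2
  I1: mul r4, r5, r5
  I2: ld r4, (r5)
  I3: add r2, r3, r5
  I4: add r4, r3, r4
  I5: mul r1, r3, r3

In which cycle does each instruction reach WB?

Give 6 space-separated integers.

Answer: 5 8 9 10 12 13

Derivation:
I0 add r5 <- r3,r2: IF@1 ID@2 stall=0 (-) EX@3 MEM@4 WB@5
I1 mul r4 <- r5,r5: IF@2 ID@3 stall=2 (RAW on I0.r5 (WB@5)) EX@6 MEM@7 WB@8
I2 ld r4 <- r5: IF@3 ID@6 stall=0 (-) EX@7 MEM@8 WB@9
I3 add r2 <- r3,r5: IF@6 ID@7 stall=0 (-) EX@8 MEM@9 WB@10
I4 add r4 <- r3,r4: IF@7 ID@8 stall=1 (RAW on I2.r4 (WB@9)) EX@10 MEM@11 WB@12
I5 mul r1 <- r3,r3: IF@8 ID@10 stall=0 (-) EX@11 MEM@12 WB@13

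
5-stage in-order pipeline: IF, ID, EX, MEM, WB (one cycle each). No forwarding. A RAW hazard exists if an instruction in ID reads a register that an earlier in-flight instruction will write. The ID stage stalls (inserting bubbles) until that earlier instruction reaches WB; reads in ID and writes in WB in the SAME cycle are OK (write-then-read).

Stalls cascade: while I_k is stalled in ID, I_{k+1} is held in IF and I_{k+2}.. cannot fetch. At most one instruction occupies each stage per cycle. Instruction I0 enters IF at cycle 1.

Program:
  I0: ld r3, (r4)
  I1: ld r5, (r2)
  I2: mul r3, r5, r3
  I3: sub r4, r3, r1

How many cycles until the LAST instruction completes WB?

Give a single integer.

Answer: 12

Derivation:
I0 ld r3 <- r4: IF@1 ID@2 stall=0 (-) EX@3 MEM@4 WB@5
I1 ld r5 <- r2: IF@2 ID@3 stall=0 (-) EX@4 MEM@5 WB@6
I2 mul r3 <- r5,r3: IF@3 ID@4 stall=2 (RAW on I1.r5 (WB@6)) EX@7 MEM@8 WB@9
I3 sub r4 <- r3,r1: IF@4 ID@7 stall=2 (RAW on I2.r3 (WB@9)) EX@10 MEM@11 WB@12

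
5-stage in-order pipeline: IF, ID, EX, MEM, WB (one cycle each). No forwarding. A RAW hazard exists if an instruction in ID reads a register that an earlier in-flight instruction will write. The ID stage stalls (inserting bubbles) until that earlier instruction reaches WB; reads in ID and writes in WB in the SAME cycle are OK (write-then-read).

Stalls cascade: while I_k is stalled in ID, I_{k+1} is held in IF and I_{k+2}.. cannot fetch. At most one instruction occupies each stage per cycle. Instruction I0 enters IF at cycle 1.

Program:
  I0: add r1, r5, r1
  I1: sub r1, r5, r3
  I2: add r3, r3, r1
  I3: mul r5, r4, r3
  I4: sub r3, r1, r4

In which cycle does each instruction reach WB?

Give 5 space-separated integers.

Answer: 5 6 9 12 13

Derivation:
I0 add r1 <- r5,r1: IF@1 ID@2 stall=0 (-) EX@3 MEM@4 WB@5
I1 sub r1 <- r5,r3: IF@2 ID@3 stall=0 (-) EX@4 MEM@5 WB@6
I2 add r3 <- r3,r1: IF@3 ID@4 stall=2 (RAW on I1.r1 (WB@6)) EX@7 MEM@8 WB@9
I3 mul r5 <- r4,r3: IF@4 ID@7 stall=2 (RAW on I2.r3 (WB@9)) EX@10 MEM@11 WB@12
I4 sub r3 <- r1,r4: IF@7 ID@10 stall=0 (-) EX@11 MEM@12 WB@13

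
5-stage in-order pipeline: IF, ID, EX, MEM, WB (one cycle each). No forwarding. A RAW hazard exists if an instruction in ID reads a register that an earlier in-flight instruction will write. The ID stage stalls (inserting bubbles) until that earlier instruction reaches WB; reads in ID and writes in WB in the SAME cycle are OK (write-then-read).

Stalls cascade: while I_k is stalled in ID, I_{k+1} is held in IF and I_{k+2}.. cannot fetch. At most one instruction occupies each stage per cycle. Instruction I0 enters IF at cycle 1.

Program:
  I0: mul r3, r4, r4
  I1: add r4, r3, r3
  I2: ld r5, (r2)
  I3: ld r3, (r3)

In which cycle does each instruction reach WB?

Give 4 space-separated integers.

I0 mul r3 <- r4,r4: IF@1 ID@2 stall=0 (-) EX@3 MEM@4 WB@5
I1 add r4 <- r3,r3: IF@2 ID@3 stall=2 (RAW on I0.r3 (WB@5)) EX@6 MEM@7 WB@8
I2 ld r5 <- r2: IF@3 ID@6 stall=0 (-) EX@7 MEM@8 WB@9
I3 ld r3 <- r3: IF@6 ID@7 stall=0 (-) EX@8 MEM@9 WB@10

Answer: 5 8 9 10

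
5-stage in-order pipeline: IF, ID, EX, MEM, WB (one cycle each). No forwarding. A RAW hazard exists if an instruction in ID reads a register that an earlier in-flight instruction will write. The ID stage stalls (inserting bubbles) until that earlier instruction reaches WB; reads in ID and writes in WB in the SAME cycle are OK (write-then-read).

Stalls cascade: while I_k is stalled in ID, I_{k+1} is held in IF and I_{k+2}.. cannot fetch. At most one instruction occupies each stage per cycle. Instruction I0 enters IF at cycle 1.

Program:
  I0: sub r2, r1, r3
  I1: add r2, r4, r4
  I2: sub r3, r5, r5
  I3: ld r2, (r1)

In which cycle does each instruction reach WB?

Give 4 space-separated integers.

Answer: 5 6 7 8

Derivation:
I0 sub r2 <- r1,r3: IF@1 ID@2 stall=0 (-) EX@3 MEM@4 WB@5
I1 add r2 <- r4,r4: IF@2 ID@3 stall=0 (-) EX@4 MEM@5 WB@6
I2 sub r3 <- r5,r5: IF@3 ID@4 stall=0 (-) EX@5 MEM@6 WB@7
I3 ld r2 <- r1: IF@4 ID@5 stall=0 (-) EX@6 MEM@7 WB@8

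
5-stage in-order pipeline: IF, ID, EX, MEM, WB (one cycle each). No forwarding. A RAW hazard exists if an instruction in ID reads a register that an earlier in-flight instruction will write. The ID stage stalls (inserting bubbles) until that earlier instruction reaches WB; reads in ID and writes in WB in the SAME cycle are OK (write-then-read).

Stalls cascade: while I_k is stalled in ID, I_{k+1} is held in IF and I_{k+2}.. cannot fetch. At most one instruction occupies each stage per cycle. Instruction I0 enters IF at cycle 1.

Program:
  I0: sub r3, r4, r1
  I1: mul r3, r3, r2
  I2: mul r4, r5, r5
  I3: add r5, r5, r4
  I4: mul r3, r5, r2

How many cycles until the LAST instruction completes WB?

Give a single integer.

I0 sub r3 <- r4,r1: IF@1 ID@2 stall=0 (-) EX@3 MEM@4 WB@5
I1 mul r3 <- r3,r2: IF@2 ID@3 stall=2 (RAW on I0.r3 (WB@5)) EX@6 MEM@7 WB@8
I2 mul r4 <- r5,r5: IF@3 ID@6 stall=0 (-) EX@7 MEM@8 WB@9
I3 add r5 <- r5,r4: IF@6 ID@7 stall=2 (RAW on I2.r4 (WB@9)) EX@10 MEM@11 WB@12
I4 mul r3 <- r5,r2: IF@7 ID@10 stall=2 (RAW on I3.r5 (WB@12)) EX@13 MEM@14 WB@15

Answer: 15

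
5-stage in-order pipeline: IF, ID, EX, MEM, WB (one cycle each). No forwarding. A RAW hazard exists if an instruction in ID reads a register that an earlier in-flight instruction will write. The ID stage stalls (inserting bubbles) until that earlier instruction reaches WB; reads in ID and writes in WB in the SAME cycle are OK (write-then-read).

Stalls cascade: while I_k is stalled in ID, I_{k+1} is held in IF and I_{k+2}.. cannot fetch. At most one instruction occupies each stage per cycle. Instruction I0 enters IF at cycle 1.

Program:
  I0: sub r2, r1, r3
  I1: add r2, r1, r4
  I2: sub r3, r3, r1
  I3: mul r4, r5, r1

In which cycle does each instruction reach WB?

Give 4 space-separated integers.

Answer: 5 6 7 8

Derivation:
I0 sub r2 <- r1,r3: IF@1 ID@2 stall=0 (-) EX@3 MEM@4 WB@5
I1 add r2 <- r1,r4: IF@2 ID@3 stall=0 (-) EX@4 MEM@5 WB@6
I2 sub r3 <- r3,r1: IF@3 ID@4 stall=0 (-) EX@5 MEM@6 WB@7
I3 mul r4 <- r5,r1: IF@4 ID@5 stall=0 (-) EX@6 MEM@7 WB@8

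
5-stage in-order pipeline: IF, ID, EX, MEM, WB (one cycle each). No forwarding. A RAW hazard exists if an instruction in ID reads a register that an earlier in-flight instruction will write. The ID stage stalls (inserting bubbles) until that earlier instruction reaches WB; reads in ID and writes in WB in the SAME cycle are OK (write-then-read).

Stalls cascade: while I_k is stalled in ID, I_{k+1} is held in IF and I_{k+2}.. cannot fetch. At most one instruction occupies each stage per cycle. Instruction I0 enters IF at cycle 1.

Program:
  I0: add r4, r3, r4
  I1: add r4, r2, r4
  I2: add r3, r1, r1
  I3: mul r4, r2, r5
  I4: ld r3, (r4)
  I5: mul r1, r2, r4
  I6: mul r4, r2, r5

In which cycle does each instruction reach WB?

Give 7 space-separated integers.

Answer: 5 8 9 10 13 14 15

Derivation:
I0 add r4 <- r3,r4: IF@1 ID@2 stall=0 (-) EX@3 MEM@4 WB@5
I1 add r4 <- r2,r4: IF@2 ID@3 stall=2 (RAW on I0.r4 (WB@5)) EX@6 MEM@7 WB@8
I2 add r3 <- r1,r1: IF@3 ID@6 stall=0 (-) EX@7 MEM@8 WB@9
I3 mul r4 <- r2,r5: IF@6 ID@7 stall=0 (-) EX@8 MEM@9 WB@10
I4 ld r3 <- r4: IF@7 ID@8 stall=2 (RAW on I3.r4 (WB@10)) EX@11 MEM@12 WB@13
I5 mul r1 <- r2,r4: IF@8 ID@11 stall=0 (-) EX@12 MEM@13 WB@14
I6 mul r4 <- r2,r5: IF@11 ID@12 stall=0 (-) EX@13 MEM@14 WB@15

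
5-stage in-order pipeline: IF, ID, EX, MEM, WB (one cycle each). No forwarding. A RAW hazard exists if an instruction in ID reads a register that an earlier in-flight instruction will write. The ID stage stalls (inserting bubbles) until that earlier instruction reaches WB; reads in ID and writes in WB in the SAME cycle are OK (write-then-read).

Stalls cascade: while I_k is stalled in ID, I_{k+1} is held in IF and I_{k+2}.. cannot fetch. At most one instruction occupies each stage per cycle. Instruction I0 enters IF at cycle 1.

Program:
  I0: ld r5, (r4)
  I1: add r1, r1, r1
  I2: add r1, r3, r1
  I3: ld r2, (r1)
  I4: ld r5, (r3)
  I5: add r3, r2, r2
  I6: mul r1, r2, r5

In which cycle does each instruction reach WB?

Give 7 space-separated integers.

Answer: 5 6 9 12 13 15 16

Derivation:
I0 ld r5 <- r4: IF@1 ID@2 stall=0 (-) EX@3 MEM@4 WB@5
I1 add r1 <- r1,r1: IF@2 ID@3 stall=0 (-) EX@4 MEM@5 WB@6
I2 add r1 <- r3,r1: IF@3 ID@4 stall=2 (RAW on I1.r1 (WB@6)) EX@7 MEM@8 WB@9
I3 ld r2 <- r1: IF@4 ID@7 stall=2 (RAW on I2.r1 (WB@9)) EX@10 MEM@11 WB@12
I4 ld r5 <- r3: IF@7 ID@10 stall=0 (-) EX@11 MEM@12 WB@13
I5 add r3 <- r2,r2: IF@10 ID@11 stall=1 (RAW on I3.r2 (WB@12)) EX@13 MEM@14 WB@15
I6 mul r1 <- r2,r5: IF@11 ID@13 stall=0 (-) EX@14 MEM@15 WB@16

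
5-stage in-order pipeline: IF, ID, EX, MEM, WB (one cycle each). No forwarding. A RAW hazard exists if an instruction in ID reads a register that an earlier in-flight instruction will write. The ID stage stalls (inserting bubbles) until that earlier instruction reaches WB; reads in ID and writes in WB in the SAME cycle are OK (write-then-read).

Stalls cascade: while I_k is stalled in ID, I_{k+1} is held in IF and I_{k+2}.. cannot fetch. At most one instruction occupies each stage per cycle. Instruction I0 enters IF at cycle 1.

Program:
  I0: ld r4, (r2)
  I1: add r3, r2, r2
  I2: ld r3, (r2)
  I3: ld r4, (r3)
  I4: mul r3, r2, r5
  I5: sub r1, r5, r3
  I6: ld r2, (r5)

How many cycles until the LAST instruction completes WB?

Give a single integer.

I0 ld r4 <- r2: IF@1 ID@2 stall=0 (-) EX@3 MEM@4 WB@5
I1 add r3 <- r2,r2: IF@2 ID@3 stall=0 (-) EX@4 MEM@5 WB@6
I2 ld r3 <- r2: IF@3 ID@4 stall=0 (-) EX@5 MEM@6 WB@7
I3 ld r4 <- r3: IF@4 ID@5 stall=2 (RAW on I2.r3 (WB@7)) EX@8 MEM@9 WB@10
I4 mul r3 <- r2,r5: IF@5 ID@8 stall=0 (-) EX@9 MEM@10 WB@11
I5 sub r1 <- r5,r3: IF@8 ID@9 stall=2 (RAW on I4.r3 (WB@11)) EX@12 MEM@13 WB@14
I6 ld r2 <- r5: IF@9 ID@12 stall=0 (-) EX@13 MEM@14 WB@15

Answer: 15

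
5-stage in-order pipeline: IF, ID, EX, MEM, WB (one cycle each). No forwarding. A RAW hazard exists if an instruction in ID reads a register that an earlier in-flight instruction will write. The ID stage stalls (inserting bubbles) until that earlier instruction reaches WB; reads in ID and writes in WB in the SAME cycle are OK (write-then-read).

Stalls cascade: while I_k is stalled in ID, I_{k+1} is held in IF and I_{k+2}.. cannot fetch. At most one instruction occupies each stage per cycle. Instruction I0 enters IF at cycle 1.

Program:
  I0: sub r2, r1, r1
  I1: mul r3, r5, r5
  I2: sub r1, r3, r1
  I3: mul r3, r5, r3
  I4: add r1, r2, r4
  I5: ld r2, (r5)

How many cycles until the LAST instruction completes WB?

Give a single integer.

I0 sub r2 <- r1,r1: IF@1 ID@2 stall=0 (-) EX@3 MEM@4 WB@5
I1 mul r3 <- r5,r5: IF@2 ID@3 stall=0 (-) EX@4 MEM@5 WB@6
I2 sub r1 <- r3,r1: IF@3 ID@4 stall=2 (RAW on I1.r3 (WB@6)) EX@7 MEM@8 WB@9
I3 mul r3 <- r5,r3: IF@4 ID@7 stall=0 (-) EX@8 MEM@9 WB@10
I4 add r1 <- r2,r4: IF@7 ID@8 stall=0 (-) EX@9 MEM@10 WB@11
I5 ld r2 <- r5: IF@8 ID@9 stall=0 (-) EX@10 MEM@11 WB@12

Answer: 12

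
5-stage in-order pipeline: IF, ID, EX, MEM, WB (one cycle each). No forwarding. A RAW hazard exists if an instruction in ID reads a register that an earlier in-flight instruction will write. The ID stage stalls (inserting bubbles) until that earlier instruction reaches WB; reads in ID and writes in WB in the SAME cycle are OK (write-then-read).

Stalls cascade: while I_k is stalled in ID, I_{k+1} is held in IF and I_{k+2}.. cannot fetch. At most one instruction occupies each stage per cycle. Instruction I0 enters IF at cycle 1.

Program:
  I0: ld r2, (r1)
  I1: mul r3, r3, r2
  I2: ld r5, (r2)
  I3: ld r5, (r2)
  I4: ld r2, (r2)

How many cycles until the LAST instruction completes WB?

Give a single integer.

Answer: 11

Derivation:
I0 ld r2 <- r1: IF@1 ID@2 stall=0 (-) EX@3 MEM@4 WB@5
I1 mul r3 <- r3,r2: IF@2 ID@3 stall=2 (RAW on I0.r2 (WB@5)) EX@6 MEM@7 WB@8
I2 ld r5 <- r2: IF@3 ID@6 stall=0 (-) EX@7 MEM@8 WB@9
I3 ld r5 <- r2: IF@6 ID@7 stall=0 (-) EX@8 MEM@9 WB@10
I4 ld r2 <- r2: IF@7 ID@8 stall=0 (-) EX@9 MEM@10 WB@11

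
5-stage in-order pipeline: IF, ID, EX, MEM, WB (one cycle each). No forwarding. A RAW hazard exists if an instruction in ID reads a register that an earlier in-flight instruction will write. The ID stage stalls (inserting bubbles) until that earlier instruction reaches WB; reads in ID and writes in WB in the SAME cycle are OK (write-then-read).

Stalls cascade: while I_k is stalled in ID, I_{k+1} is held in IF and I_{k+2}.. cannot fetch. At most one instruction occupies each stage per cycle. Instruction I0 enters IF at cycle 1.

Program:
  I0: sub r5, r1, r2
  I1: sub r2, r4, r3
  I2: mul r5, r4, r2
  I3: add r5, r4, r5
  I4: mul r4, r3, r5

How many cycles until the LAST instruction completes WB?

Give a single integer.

Answer: 15

Derivation:
I0 sub r5 <- r1,r2: IF@1 ID@2 stall=0 (-) EX@3 MEM@4 WB@5
I1 sub r2 <- r4,r3: IF@2 ID@3 stall=0 (-) EX@4 MEM@5 WB@6
I2 mul r5 <- r4,r2: IF@3 ID@4 stall=2 (RAW on I1.r2 (WB@6)) EX@7 MEM@8 WB@9
I3 add r5 <- r4,r5: IF@4 ID@7 stall=2 (RAW on I2.r5 (WB@9)) EX@10 MEM@11 WB@12
I4 mul r4 <- r3,r5: IF@7 ID@10 stall=2 (RAW on I3.r5 (WB@12)) EX@13 MEM@14 WB@15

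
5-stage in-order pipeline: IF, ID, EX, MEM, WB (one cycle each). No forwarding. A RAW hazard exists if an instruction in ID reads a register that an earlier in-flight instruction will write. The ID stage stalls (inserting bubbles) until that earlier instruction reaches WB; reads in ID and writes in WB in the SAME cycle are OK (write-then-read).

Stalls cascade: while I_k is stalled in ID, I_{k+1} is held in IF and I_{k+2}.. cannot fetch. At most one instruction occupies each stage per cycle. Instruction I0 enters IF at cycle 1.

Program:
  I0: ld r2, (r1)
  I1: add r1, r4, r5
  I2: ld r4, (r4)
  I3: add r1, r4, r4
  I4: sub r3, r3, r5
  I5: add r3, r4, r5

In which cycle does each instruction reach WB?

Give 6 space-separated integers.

Answer: 5 6 7 10 11 12

Derivation:
I0 ld r2 <- r1: IF@1 ID@2 stall=0 (-) EX@3 MEM@4 WB@5
I1 add r1 <- r4,r5: IF@2 ID@3 stall=0 (-) EX@4 MEM@5 WB@6
I2 ld r4 <- r4: IF@3 ID@4 stall=0 (-) EX@5 MEM@6 WB@7
I3 add r1 <- r4,r4: IF@4 ID@5 stall=2 (RAW on I2.r4 (WB@7)) EX@8 MEM@9 WB@10
I4 sub r3 <- r3,r5: IF@5 ID@8 stall=0 (-) EX@9 MEM@10 WB@11
I5 add r3 <- r4,r5: IF@8 ID@9 stall=0 (-) EX@10 MEM@11 WB@12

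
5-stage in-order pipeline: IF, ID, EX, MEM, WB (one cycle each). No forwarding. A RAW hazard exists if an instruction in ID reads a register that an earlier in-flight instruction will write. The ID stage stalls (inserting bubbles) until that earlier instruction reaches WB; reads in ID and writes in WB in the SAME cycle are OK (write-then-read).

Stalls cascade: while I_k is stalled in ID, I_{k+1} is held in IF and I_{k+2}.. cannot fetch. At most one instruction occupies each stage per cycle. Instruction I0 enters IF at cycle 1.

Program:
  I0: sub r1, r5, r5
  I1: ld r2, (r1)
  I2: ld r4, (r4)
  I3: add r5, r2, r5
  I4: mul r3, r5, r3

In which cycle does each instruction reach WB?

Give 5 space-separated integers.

Answer: 5 8 9 11 14

Derivation:
I0 sub r1 <- r5,r5: IF@1 ID@2 stall=0 (-) EX@3 MEM@4 WB@5
I1 ld r2 <- r1: IF@2 ID@3 stall=2 (RAW on I0.r1 (WB@5)) EX@6 MEM@7 WB@8
I2 ld r4 <- r4: IF@3 ID@6 stall=0 (-) EX@7 MEM@8 WB@9
I3 add r5 <- r2,r5: IF@6 ID@7 stall=1 (RAW on I1.r2 (WB@8)) EX@9 MEM@10 WB@11
I4 mul r3 <- r5,r3: IF@7 ID@9 stall=2 (RAW on I3.r5 (WB@11)) EX@12 MEM@13 WB@14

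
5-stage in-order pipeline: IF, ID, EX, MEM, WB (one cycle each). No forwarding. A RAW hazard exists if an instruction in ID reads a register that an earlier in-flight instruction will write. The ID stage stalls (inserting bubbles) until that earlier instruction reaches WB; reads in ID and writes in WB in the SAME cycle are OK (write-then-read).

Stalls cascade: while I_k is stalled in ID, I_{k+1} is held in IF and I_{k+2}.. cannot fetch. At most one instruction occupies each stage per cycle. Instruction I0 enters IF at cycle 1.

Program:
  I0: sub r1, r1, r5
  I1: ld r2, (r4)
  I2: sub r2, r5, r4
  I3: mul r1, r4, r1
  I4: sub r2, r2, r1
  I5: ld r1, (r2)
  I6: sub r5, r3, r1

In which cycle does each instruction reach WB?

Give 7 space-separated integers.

I0 sub r1 <- r1,r5: IF@1 ID@2 stall=0 (-) EX@3 MEM@4 WB@5
I1 ld r2 <- r4: IF@2 ID@3 stall=0 (-) EX@4 MEM@5 WB@6
I2 sub r2 <- r5,r4: IF@3 ID@4 stall=0 (-) EX@5 MEM@6 WB@7
I3 mul r1 <- r4,r1: IF@4 ID@5 stall=0 (-) EX@6 MEM@7 WB@8
I4 sub r2 <- r2,r1: IF@5 ID@6 stall=2 (RAW on I3.r1 (WB@8)) EX@9 MEM@10 WB@11
I5 ld r1 <- r2: IF@6 ID@9 stall=2 (RAW on I4.r2 (WB@11)) EX@12 MEM@13 WB@14
I6 sub r5 <- r3,r1: IF@9 ID@12 stall=2 (RAW on I5.r1 (WB@14)) EX@15 MEM@16 WB@17

Answer: 5 6 7 8 11 14 17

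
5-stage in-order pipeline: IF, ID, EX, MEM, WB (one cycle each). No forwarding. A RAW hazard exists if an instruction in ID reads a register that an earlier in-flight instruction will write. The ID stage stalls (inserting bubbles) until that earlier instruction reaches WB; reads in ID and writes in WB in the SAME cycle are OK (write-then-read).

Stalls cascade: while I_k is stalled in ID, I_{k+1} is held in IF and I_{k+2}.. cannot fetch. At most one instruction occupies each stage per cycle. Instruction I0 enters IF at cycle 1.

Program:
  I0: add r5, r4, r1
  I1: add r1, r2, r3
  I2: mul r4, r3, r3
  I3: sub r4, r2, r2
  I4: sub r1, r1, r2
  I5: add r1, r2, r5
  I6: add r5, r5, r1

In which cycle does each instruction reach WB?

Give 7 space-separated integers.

Answer: 5 6 7 8 9 10 13

Derivation:
I0 add r5 <- r4,r1: IF@1 ID@2 stall=0 (-) EX@3 MEM@4 WB@5
I1 add r1 <- r2,r3: IF@2 ID@3 stall=0 (-) EX@4 MEM@5 WB@6
I2 mul r4 <- r3,r3: IF@3 ID@4 stall=0 (-) EX@5 MEM@6 WB@7
I3 sub r4 <- r2,r2: IF@4 ID@5 stall=0 (-) EX@6 MEM@7 WB@8
I4 sub r1 <- r1,r2: IF@5 ID@6 stall=0 (-) EX@7 MEM@8 WB@9
I5 add r1 <- r2,r5: IF@6 ID@7 stall=0 (-) EX@8 MEM@9 WB@10
I6 add r5 <- r5,r1: IF@7 ID@8 stall=2 (RAW on I5.r1 (WB@10)) EX@11 MEM@12 WB@13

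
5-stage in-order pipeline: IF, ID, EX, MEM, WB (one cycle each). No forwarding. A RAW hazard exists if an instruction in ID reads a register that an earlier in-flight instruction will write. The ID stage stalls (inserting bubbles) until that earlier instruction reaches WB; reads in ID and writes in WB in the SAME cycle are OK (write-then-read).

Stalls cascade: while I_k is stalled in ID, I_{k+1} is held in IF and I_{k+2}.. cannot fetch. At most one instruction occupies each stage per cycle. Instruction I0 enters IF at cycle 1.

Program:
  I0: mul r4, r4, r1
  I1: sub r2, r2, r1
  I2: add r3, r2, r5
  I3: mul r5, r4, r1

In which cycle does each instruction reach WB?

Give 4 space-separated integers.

Answer: 5 6 9 10

Derivation:
I0 mul r4 <- r4,r1: IF@1 ID@2 stall=0 (-) EX@3 MEM@4 WB@5
I1 sub r2 <- r2,r1: IF@2 ID@3 stall=0 (-) EX@4 MEM@5 WB@6
I2 add r3 <- r2,r5: IF@3 ID@4 stall=2 (RAW on I1.r2 (WB@6)) EX@7 MEM@8 WB@9
I3 mul r5 <- r4,r1: IF@4 ID@7 stall=0 (-) EX@8 MEM@9 WB@10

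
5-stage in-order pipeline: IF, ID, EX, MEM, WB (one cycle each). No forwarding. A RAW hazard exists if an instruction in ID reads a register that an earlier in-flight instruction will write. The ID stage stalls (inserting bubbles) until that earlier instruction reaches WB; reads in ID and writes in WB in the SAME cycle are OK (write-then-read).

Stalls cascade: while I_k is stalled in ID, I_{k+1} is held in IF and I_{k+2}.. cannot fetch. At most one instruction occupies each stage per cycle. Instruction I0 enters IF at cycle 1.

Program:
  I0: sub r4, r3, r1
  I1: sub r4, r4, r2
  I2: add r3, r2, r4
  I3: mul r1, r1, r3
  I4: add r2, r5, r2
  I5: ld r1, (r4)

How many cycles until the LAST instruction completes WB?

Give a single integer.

Answer: 16

Derivation:
I0 sub r4 <- r3,r1: IF@1 ID@2 stall=0 (-) EX@3 MEM@4 WB@5
I1 sub r4 <- r4,r2: IF@2 ID@3 stall=2 (RAW on I0.r4 (WB@5)) EX@6 MEM@7 WB@8
I2 add r3 <- r2,r4: IF@3 ID@6 stall=2 (RAW on I1.r4 (WB@8)) EX@9 MEM@10 WB@11
I3 mul r1 <- r1,r3: IF@6 ID@9 stall=2 (RAW on I2.r3 (WB@11)) EX@12 MEM@13 WB@14
I4 add r2 <- r5,r2: IF@9 ID@12 stall=0 (-) EX@13 MEM@14 WB@15
I5 ld r1 <- r4: IF@12 ID@13 stall=0 (-) EX@14 MEM@15 WB@16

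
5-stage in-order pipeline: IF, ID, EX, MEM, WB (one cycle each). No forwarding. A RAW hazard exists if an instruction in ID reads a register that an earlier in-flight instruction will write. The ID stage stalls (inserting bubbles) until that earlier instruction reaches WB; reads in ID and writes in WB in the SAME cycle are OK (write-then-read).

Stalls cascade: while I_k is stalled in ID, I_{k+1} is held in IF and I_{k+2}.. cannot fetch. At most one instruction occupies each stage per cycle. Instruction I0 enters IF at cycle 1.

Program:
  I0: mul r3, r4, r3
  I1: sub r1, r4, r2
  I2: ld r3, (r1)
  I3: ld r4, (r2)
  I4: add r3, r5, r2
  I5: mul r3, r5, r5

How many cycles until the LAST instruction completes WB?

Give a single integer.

I0 mul r3 <- r4,r3: IF@1 ID@2 stall=0 (-) EX@3 MEM@4 WB@5
I1 sub r1 <- r4,r2: IF@2 ID@3 stall=0 (-) EX@4 MEM@5 WB@6
I2 ld r3 <- r1: IF@3 ID@4 stall=2 (RAW on I1.r1 (WB@6)) EX@7 MEM@8 WB@9
I3 ld r4 <- r2: IF@4 ID@7 stall=0 (-) EX@8 MEM@9 WB@10
I4 add r3 <- r5,r2: IF@7 ID@8 stall=0 (-) EX@9 MEM@10 WB@11
I5 mul r3 <- r5,r5: IF@8 ID@9 stall=0 (-) EX@10 MEM@11 WB@12

Answer: 12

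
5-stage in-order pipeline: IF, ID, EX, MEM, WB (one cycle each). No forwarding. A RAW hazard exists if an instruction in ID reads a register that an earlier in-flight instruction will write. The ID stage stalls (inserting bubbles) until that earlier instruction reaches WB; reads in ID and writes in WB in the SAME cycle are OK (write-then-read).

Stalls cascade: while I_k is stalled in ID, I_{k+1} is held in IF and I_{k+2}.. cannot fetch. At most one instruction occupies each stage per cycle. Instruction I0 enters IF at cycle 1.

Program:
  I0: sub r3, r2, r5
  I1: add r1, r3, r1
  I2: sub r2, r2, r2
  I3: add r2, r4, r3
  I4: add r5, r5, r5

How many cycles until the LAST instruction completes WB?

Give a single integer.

I0 sub r3 <- r2,r5: IF@1 ID@2 stall=0 (-) EX@3 MEM@4 WB@5
I1 add r1 <- r3,r1: IF@2 ID@3 stall=2 (RAW on I0.r3 (WB@5)) EX@6 MEM@7 WB@8
I2 sub r2 <- r2,r2: IF@3 ID@6 stall=0 (-) EX@7 MEM@8 WB@9
I3 add r2 <- r4,r3: IF@6 ID@7 stall=0 (-) EX@8 MEM@9 WB@10
I4 add r5 <- r5,r5: IF@7 ID@8 stall=0 (-) EX@9 MEM@10 WB@11

Answer: 11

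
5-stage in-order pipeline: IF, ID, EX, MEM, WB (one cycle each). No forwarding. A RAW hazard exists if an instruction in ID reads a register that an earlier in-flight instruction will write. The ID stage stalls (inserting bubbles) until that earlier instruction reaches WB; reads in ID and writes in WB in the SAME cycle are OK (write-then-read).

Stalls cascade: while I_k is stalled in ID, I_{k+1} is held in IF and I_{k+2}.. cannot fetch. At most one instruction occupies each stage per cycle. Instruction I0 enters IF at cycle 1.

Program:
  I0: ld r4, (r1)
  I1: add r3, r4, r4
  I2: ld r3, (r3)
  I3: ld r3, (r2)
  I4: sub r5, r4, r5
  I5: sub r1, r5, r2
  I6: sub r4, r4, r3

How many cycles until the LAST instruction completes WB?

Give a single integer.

I0 ld r4 <- r1: IF@1 ID@2 stall=0 (-) EX@3 MEM@4 WB@5
I1 add r3 <- r4,r4: IF@2 ID@3 stall=2 (RAW on I0.r4 (WB@5)) EX@6 MEM@7 WB@8
I2 ld r3 <- r3: IF@3 ID@6 stall=2 (RAW on I1.r3 (WB@8)) EX@9 MEM@10 WB@11
I3 ld r3 <- r2: IF@6 ID@9 stall=0 (-) EX@10 MEM@11 WB@12
I4 sub r5 <- r4,r5: IF@9 ID@10 stall=0 (-) EX@11 MEM@12 WB@13
I5 sub r1 <- r5,r2: IF@10 ID@11 stall=2 (RAW on I4.r5 (WB@13)) EX@14 MEM@15 WB@16
I6 sub r4 <- r4,r3: IF@11 ID@14 stall=0 (-) EX@15 MEM@16 WB@17

Answer: 17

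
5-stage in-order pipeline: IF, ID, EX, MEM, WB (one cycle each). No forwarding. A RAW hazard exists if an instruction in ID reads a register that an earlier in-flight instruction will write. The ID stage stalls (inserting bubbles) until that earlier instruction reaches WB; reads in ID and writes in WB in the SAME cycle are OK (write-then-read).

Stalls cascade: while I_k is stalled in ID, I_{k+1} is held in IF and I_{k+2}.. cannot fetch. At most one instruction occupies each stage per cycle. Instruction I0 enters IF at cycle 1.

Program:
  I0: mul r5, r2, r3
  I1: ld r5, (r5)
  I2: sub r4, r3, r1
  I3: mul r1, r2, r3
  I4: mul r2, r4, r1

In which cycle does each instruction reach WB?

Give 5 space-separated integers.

I0 mul r5 <- r2,r3: IF@1 ID@2 stall=0 (-) EX@3 MEM@4 WB@5
I1 ld r5 <- r5: IF@2 ID@3 stall=2 (RAW on I0.r5 (WB@5)) EX@6 MEM@7 WB@8
I2 sub r4 <- r3,r1: IF@3 ID@6 stall=0 (-) EX@7 MEM@8 WB@9
I3 mul r1 <- r2,r3: IF@6 ID@7 stall=0 (-) EX@8 MEM@9 WB@10
I4 mul r2 <- r4,r1: IF@7 ID@8 stall=2 (RAW on I3.r1 (WB@10)) EX@11 MEM@12 WB@13

Answer: 5 8 9 10 13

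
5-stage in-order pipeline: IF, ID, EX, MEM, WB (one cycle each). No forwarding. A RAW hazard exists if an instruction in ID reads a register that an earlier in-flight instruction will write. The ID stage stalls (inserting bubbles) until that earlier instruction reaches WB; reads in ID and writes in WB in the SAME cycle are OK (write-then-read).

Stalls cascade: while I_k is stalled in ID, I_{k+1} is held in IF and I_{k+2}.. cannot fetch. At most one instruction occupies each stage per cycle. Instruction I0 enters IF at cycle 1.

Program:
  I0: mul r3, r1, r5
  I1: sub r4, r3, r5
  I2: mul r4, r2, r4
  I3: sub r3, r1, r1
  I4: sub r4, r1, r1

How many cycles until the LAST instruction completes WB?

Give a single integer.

I0 mul r3 <- r1,r5: IF@1 ID@2 stall=0 (-) EX@3 MEM@4 WB@5
I1 sub r4 <- r3,r5: IF@2 ID@3 stall=2 (RAW on I0.r3 (WB@5)) EX@6 MEM@7 WB@8
I2 mul r4 <- r2,r4: IF@3 ID@6 stall=2 (RAW on I1.r4 (WB@8)) EX@9 MEM@10 WB@11
I3 sub r3 <- r1,r1: IF@6 ID@9 stall=0 (-) EX@10 MEM@11 WB@12
I4 sub r4 <- r1,r1: IF@9 ID@10 stall=0 (-) EX@11 MEM@12 WB@13

Answer: 13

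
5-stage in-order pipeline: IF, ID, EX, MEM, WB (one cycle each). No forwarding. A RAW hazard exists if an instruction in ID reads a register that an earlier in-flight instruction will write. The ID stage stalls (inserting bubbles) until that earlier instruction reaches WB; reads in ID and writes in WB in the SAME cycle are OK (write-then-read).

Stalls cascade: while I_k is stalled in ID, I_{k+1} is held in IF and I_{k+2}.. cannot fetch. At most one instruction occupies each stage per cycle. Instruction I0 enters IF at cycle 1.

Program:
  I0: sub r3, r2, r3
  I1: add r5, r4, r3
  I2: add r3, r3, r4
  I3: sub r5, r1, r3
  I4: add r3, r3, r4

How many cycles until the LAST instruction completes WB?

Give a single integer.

I0 sub r3 <- r2,r3: IF@1 ID@2 stall=0 (-) EX@3 MEM@4 WB@5
I1 add r5 <- r4,r3: IF@2 ID@3 stall=2 (RAW on I0.r3 (WB@5)) EX@6 MEM@7 WB@8
I2 add r3 <- r3,r4: IF@3 ID@6 stall=0 (-) EX@7 MEM@8 WB@9
I3 sub r5 <- r1,r3: IF@6 ID@7 stall=2 (RAW on I2.r3 (WB@9)) EX@10 MEM@11 WB@12
I4 add r3 <- r3,r4: IF@7 ID@10 stall=0 (-) EX@11 MEM@12 WB@13

Answer: 13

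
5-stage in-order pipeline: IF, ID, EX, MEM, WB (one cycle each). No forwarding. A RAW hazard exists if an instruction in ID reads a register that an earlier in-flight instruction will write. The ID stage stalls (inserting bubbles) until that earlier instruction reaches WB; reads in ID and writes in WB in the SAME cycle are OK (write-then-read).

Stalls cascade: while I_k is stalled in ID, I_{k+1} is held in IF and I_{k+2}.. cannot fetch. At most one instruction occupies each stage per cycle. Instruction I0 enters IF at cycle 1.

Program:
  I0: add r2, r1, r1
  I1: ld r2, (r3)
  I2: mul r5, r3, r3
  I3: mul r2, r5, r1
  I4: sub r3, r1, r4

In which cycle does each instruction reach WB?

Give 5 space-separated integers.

I0 add r2 <- r1,r1: IF@1 ID@2 stall=0 (-) EX@3 MEM@4 WB@5
I1 ld r2 <- r3: IF@2 ID@3 stall=0 (-) EX@4 MEM@5 WB@6
I2 mul r5 <- r3,r3: IF@3 ID@4 stall=0 (-) EX@5 MEM@6 WB@7
I3 mul r2 <- r5,r1: IF@4 ID@5 stall=2 (RAW on I2.r5 (WB@7)) EX@8 MEM@9 WB@10
I4 sub r3 <- r1,r4: IF@5 ID@8 stall=0 (-) EX@9 MEM@10 WB@11

Answer: 5 6 7 10 11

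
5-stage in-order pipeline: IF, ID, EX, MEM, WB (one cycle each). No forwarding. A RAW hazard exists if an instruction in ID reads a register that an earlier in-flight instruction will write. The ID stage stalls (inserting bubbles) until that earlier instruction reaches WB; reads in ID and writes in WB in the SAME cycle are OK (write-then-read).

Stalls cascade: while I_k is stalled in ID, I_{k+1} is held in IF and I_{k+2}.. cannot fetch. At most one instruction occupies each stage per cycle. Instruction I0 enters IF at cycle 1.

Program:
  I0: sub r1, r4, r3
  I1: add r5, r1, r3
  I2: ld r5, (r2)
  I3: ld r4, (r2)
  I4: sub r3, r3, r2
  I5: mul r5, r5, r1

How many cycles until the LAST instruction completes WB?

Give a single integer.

Answer: 12

Derivation:
I0 sub r1 <- r4,r3: IF@1 ID@2 stall=0 (-) EX@3 MEM@4 WB@5
I1 add r5 <- r1,r3: IF@2 ID@3 stall=2 (RAW on I0.r1 (WB@5)) EX@6 MEM@7 WB@8
I2 ld r5 <- r2: IF@3 ID@6 stall=0 (-) EX@7 MEM@8 WB@9
I3 ld r4 <- r2: IF@6 ID@7 stall=0 (-) EX@8 MEM@9 WB@10
I4 sub r3 <- r3,r2: IF@7 ID@8 stall=0 (-) EX@9 MEM@10 WB@11
I5 mul r5 <- r5,r1: IF@8 ID@9 stall=0 (-) EX@10 MEM@11 WB@12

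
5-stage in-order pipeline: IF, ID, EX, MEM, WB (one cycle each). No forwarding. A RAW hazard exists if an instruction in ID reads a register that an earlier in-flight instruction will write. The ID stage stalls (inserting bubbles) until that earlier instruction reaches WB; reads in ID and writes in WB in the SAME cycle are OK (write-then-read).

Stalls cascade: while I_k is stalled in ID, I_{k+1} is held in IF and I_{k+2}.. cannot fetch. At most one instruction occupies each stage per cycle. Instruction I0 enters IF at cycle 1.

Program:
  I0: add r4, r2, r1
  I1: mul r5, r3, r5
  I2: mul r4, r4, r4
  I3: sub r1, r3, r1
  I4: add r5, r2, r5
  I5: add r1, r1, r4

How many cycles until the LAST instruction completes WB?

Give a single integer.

I0 add r4 <- r2,r1: IF@1 ID@2 stall=0 (-) EX@3 MEM@4 WB@5
I1 mul r5 <- r3,r5: IF@2 ID@3 stall=0 (-) EX@4 MEM@5 WB@6
I2 mul r4 <- r4,r4: IF@3 ID@4 stall=1 (RAW on I0.r4 (WB@5)) EX@6 MEM@7 WB@8
I3 sub r1 <- r3,r1: IF@4 ID@6 stall=0 (-) EX@7 MEM@8 WB@9
I4 add r5 <- r2,r5: IF@6 ID@7 stall=0 (-) EX@8 MEM@9 WB@10
I5 add r1 <- r1,r4: IF@7 ID@8 stall=1 (RAW on I3.r1 (WB@9)) EX@10 MEM@11 WB@12

Answer: 12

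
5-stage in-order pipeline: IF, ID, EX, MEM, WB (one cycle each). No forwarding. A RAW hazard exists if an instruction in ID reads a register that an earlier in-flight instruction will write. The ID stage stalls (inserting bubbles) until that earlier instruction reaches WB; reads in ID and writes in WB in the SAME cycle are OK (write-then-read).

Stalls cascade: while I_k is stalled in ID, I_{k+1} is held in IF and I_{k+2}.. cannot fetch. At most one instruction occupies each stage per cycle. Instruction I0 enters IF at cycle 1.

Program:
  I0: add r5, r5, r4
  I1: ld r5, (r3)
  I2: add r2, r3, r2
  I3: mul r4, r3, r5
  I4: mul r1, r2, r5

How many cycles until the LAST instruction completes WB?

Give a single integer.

Answer: 10

Derivation:
I0 add r5 <- r5,r4: IF@1 ID@2 stall=0 (-) EX@3 MEM@4 WB@5
I1 ld r5 <- r3: IF@2 ID@3 stall=0 (-) EX@4 MEM@5 WB@6
I2 add r2 <- r3,r2: IF@3 ID@4 stall=0 (-) EX@5 MEM@6 WB@7
I3 mul r4 <- r3,r5: IF@4 ID@5 stall=1 (RAW on I1.r5 (WB@6)) EX@7 MEM@8 WB@9
I4 mul r1 <- r2,r5: IF@5 ID@7 stall=0 (-) EX@8 MEM@9 WB@10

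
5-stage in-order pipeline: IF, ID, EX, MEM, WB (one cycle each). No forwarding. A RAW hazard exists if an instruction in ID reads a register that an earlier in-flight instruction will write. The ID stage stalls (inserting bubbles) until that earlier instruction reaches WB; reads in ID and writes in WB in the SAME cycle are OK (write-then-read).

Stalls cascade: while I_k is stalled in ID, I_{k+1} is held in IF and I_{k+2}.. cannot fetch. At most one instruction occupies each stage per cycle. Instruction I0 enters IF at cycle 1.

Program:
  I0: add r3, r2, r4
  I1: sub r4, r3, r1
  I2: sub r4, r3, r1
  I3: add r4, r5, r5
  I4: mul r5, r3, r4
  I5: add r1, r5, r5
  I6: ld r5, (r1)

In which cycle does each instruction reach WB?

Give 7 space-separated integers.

I0 add r3 <- r2,r4: IF@1 ID@2 stall=0 (-) EX@3 MEM@4 WB@5
I1 sub r4 <- r3,r1: IF@2 ID@3 stall=2 (RAW on I0.r3 (WB@5)) EX@6 MEM@7 WB@8
I2 sub r4 <- r3,r1: IF@3 ID@6 stall=0 (-) EX@7 MEM@8 WB@9
I3 add r4 <- r5,r5: IF@6 ID@7 stall=0 (-) EX@8 MEM@9 WB@10
I4 mul r5 <- r3,r4: IF@7 ID@8 stall=2 (RAW on I3.r4 (WB@10)) EX@11 MEM@12 WB@13
I5 add r1 <- r5,r5: IF@8 ID@11 stall=2 (RAW on I4.r5 (WB@13)) EX@14 MEM@15 WB@16
I6 ld r5 <- r1: IF@11 ID@14 stall=2 (RAW on I5.r1 (WB@16)) EX@17 MEM@18 WB@19

Answer: 5 8 9 10 13 16 19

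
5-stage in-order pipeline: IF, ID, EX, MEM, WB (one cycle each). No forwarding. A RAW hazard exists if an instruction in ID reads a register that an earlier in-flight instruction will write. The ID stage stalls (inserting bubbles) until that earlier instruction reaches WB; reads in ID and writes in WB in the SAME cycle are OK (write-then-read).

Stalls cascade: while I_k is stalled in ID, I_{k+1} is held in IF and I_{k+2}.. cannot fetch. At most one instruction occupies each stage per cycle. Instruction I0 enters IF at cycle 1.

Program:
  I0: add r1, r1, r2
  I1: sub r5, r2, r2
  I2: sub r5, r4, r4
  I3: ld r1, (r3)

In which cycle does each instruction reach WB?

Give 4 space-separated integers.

Answer: 5 6 7 8

Derivation:
I0 add r1 <- r1,r2: IF@1 ID@2 stall=0 (-) EX@3 MEM@4 WB@5
I1 sub r5 <- r2,r2: IF@2 ID@3 stall=0 (-) EX@4 MEM@5 WB@6
I2 sub r5 <- r4,r4: IF@3 ID@4 stall=0 (-) EX@5 MEM@6 WB@7
I3 ld r1 <- r3: IF@4 ID@5 stall=0 (-) EX@6 MEM@7 WB@8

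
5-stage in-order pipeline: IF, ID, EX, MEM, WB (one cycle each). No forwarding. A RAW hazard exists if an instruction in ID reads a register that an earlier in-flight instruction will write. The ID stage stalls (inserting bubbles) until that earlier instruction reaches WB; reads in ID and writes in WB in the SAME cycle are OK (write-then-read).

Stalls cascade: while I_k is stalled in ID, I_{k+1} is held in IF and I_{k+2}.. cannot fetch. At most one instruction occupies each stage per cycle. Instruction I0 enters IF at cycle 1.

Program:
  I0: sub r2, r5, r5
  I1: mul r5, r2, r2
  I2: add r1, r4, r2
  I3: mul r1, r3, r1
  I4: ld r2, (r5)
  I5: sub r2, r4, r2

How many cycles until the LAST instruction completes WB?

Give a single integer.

Answer: 16

Derivation:
I0 sub r2 <- r5,r5: IF@1 ID@2 stall=0 (-) EX@3 MEM@4 WB@5
I1 mul r5 <- r2,r2: IF@2 ID@3 stall=2 (RAW on I0.r2 (WB@5)) EX@6 MEM@7 WB@8
I2 add r1 <- r4,r2: IF@3 ID@6 stall=0 (-) EX@7 MEM@8 WB@9
I3 mul r1 <- r3,r1: IF@6 ID@7 stall=2 (RAW on I2.r1 (WB@9)) EX@10 MEM@11 WB@12
I4 ld r2 <- r5: IF@7 ID@10 stall=0 (-) EX@11 MEM@12 WB@13
I5 sub r2 <- r4,r2: IF@10 ID@11 stall=2 (RAW on I4.r2 (WB@13)) EX@14 MEM@15 WB@16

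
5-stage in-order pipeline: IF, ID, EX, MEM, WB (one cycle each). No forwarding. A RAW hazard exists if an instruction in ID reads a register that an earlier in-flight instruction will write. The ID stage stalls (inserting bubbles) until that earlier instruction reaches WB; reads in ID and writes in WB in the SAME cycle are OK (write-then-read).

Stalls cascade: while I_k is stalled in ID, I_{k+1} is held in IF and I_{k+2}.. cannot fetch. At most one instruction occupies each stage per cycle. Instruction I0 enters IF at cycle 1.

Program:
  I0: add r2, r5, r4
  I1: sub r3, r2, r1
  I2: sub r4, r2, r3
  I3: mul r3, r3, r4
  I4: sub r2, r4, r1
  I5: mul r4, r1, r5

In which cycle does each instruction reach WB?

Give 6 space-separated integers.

I0 add r2 <- r5,r4: IF@1 ID@2 stall=0 (-) EX@3 MEM@4 WB@5
I1 sub r3 <- r2,r1: IF@2 ID@3 stall=2 (RAW on I0.r2 (WB@5)) EX@6 MEM@7 WB@8
I2 sub r4 <- r2,r3: IF@3 ID@6 stall=2 (RAW on I1.r3 (WB@8)) EX@9 MEM@10 WB@11
I3 mul r3 <- r3,r4: IF@6 ID@9 stall=2 (RAW on I2.r4 (WB@11)) EX@12 MEM@13 WB@14
I4 sub r2 <- r4,r1: IF@9 ID@12 stall=0 (-) EX@13 MEM@14 WB@15
I5 mul r4 <- r1,r5: IF@12 ID@13 stall=0 (-) EX@14 MEM@15 WB@16

Answer: 5 8 11 14 15 16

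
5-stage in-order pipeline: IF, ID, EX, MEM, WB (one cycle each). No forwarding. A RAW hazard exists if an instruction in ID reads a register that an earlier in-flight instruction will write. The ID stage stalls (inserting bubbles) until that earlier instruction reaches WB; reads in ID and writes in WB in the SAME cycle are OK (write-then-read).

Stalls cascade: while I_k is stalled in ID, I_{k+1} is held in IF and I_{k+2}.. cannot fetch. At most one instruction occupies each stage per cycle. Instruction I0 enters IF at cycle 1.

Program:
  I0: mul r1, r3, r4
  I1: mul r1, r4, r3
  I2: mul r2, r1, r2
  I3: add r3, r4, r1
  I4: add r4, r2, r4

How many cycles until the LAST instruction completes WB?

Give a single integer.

Answer: 12

Derivation:
I0 mul r1 <- r3,r4: IF@1 ID@2 stall=0 (-) EX@3 MEM@4 WB@5
I1 mul r1 <- r4,r3: IF@2 ID@3 stall=0 (-) EX@4 MEM@5 WB@6
I2 mul r2 <- r1,r2: IF@3 ID@4 stall=2 (RAW on I1.r1 (WB@6)) EX@7 MEM@8 WB@9
I3 add r3 <- r4,r1: IF@4 ID@7 stall=0 (-) EX@8 MEM@9 WB@10
I4 add r4 <- r2,r4: IF@7 ID@8 stall=1 (RAW on I2.r2 (WB@9)) EX@10 MEM@11 WB@12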